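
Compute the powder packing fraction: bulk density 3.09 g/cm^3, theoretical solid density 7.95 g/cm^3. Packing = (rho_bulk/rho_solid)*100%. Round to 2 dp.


Packing = (3.09/7.95)*100 = 38.87 %


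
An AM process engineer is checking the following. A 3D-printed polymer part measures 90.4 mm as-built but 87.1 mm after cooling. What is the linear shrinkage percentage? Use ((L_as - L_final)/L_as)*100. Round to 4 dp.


Shrinkage = ((90.4-87.1)/90.4)*100 = 3.6504 %


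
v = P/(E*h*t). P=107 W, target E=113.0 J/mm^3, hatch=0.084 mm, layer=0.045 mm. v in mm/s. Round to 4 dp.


v = 107 / (113.0*0.084*0.045) = 250.5033 mm/s


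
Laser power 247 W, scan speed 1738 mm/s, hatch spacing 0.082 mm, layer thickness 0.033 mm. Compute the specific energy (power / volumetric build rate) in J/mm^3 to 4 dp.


Build rate = 1738 * 0.082 * 0.033 = 4.703028 mm^3/s
SE = 247 / 4.703028 = 52.5194 J/mm^3


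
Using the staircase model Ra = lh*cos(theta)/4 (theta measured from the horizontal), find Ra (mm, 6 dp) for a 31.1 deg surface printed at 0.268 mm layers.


Ra = 0.268 * cos(31.1) / 4 = 0.05737 mm


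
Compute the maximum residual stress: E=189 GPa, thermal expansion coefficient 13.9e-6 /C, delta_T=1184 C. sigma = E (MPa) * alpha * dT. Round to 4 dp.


sigma = 189*1000 * 13.9e-6 * 1184 = 3110.4864 MPa


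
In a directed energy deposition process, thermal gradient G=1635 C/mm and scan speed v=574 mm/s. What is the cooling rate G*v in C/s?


CR = 1635 * 574 = 938490 C/s


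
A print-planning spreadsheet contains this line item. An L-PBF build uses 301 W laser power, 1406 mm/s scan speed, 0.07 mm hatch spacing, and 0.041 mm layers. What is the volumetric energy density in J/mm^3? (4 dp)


E = 301 / (1406*0.07*0.041) = 74.5932 J/mm^3


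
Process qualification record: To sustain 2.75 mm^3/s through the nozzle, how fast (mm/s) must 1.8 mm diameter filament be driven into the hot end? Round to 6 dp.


A = pi*(1.8/2)^2 = 2.54469
v = 2.75 / 2.54469 = 1.080682 mm/s


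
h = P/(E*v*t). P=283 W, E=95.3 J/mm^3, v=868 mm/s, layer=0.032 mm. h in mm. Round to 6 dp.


h = 283 / (95.3*868*0.032) = 0.106911 mm


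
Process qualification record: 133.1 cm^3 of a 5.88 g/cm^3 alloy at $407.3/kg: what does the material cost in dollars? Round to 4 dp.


Mass = 133.1*5.88/1000 = 0.782628 kg
Cost = 0.782628 * 407.3 = 318.7644 $


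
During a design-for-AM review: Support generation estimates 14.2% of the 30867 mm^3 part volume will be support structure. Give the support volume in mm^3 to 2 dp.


V_support = 30867 * 0.142 = 4383.11 mm^3


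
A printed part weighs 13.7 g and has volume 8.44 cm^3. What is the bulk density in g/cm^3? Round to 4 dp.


rho = 13.7 / 8.44 = 1.6232 g/cm^3


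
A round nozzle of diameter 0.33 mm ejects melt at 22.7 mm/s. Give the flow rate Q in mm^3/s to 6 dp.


A = pi*(0.33/2)^2 = 0.08552986 mm^2
Q = 0.08552986 * 22.7 = 1.941528 mm^3/s


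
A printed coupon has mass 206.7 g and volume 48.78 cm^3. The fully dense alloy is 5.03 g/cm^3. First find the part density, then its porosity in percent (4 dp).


rho_part = 206.7 / 48.78 = 4.23739237 g/cm^3
Porosity = (1 - 4.23739237/5.03)*100 = 15.7576 %


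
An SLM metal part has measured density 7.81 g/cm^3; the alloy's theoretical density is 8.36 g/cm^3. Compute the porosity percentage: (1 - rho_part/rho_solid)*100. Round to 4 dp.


Porosity = (1-7.81/8.36)*100 = 6.5789 %


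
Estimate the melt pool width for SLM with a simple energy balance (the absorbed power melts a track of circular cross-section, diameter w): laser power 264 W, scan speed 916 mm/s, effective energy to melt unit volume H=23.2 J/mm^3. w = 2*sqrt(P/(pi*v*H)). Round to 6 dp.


w = 2*sqrt(264/(pi*916*23.2)) = 0.125767 mm


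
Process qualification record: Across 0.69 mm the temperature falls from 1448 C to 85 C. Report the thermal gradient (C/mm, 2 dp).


G = (1448-85)/0.69 = 1975.36 C/mm


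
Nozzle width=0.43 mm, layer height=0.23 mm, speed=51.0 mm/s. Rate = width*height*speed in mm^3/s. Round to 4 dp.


Rate = 0.43 * 0.23 * 51.0 = 5.0439 mm^3/s


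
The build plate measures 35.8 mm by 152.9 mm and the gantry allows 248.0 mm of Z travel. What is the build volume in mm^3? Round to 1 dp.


V = 35.8 * 152.9 * 248.0 = 1357507.4 mm^3


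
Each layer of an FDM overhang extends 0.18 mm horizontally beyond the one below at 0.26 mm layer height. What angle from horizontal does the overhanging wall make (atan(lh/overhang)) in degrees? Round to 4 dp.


angle = atan(0.26/0.18) = 55.3048 degrees


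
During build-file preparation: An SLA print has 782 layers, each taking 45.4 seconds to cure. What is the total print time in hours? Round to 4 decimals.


t = 782 * 45.4 / 3600 = 9.8619 hrs


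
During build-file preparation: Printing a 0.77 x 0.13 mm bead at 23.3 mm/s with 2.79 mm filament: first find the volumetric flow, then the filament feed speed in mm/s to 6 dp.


Q = 0.77 * 0.13 * 23.3 = 2.33233 mm^3/s
A_fil = pi*(2.79/2)^2 = 6.11361784 mm^2
v_feed = 2.33233 / 6.11361784 = 0.381498 mm/s


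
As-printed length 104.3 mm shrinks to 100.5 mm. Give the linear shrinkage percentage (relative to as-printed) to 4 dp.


Shrinkage = ((104.3-100.5)/104.3)*100 = 3.6433 %


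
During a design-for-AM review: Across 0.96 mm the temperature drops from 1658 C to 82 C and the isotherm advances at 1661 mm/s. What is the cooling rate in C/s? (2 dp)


G = (1658-82)/0.96 = 1641.66666667 C/mm
CR = 1641.66666667 * 1661 = 2726808.33 C/s


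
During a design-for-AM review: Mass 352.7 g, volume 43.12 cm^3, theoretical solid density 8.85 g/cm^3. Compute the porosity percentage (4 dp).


rho_part = 352.7 / 43.12 = 8.17949907 g/cm^3
Porosity = (1 - 8.17949907/8.85)*100 = 7.5763 %


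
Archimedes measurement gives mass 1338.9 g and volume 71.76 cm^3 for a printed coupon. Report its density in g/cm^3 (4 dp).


rho = 1338.9 / 71.76 = 18.658 g/cm^3


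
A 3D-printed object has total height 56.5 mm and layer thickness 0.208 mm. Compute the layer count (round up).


Layers = ceil(56.5/0.208) = 272


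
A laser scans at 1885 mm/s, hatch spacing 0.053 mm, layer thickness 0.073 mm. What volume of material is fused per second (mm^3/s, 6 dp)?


Rate = 1885 * 0.053 * 0.073 = 7.293065 mm^3/s


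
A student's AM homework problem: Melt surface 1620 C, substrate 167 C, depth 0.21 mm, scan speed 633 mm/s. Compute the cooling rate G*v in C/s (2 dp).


G = (1620-167)/0.21 = 6919.04761905 C/mm
CR = 6919.04761905 * 633 = 4379757.14 C/s


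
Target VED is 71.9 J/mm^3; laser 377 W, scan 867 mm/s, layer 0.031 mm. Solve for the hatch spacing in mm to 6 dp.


h = 377 / (71.9*867*0.031) = 0.195088 mm


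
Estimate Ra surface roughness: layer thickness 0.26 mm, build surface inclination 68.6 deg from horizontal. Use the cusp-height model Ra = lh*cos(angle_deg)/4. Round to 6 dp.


Ra = 0.26 * cos(68.6) / 4 = 0.023717 mm


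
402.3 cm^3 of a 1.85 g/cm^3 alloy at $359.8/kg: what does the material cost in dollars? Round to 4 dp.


Mass = 402.3*1.85/1000 = 0.744255 kg
Cost = 0.744255 * 359.8 = 267.7829 $


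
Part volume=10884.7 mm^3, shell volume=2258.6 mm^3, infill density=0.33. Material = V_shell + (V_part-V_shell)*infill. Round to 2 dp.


V_infill = (10884.7 - 2258.6) * 0.33 = 2846.61
V_total = 2258.6 + 2846.61 = 5105.21 mm^3


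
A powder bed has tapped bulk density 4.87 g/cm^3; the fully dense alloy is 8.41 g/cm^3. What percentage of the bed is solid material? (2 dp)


Packing = (4.87/8.41)*100 = 57.91 %


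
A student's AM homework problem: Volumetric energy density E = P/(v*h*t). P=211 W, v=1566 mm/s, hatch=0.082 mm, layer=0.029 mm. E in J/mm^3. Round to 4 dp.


E = 211 / (1566*0.082*0.029) = 56.6603 J/mm^3


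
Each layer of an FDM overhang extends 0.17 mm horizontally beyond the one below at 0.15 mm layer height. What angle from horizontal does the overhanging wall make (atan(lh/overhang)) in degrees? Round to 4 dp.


angle = atan(0.15/0.17) = 41.4237 degrees


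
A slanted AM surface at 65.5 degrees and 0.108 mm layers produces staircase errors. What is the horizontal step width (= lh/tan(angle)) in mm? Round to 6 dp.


step = 0.108 / tan(65.5) = 0.049218 mm


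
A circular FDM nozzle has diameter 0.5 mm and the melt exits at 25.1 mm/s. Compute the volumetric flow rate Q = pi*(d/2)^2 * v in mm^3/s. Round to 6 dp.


A = pi*(0.5/2)^2 = 0.19634954 mm^2
Q = 0.19634954 * 25.1 = 4.928373 mm^3/s


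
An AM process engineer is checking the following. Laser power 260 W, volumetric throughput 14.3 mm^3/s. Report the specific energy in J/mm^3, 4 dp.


SE = 260 / 14.3 = 18.1818 J/mm^3


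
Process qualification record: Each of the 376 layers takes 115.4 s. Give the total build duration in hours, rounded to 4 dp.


t = 376 * 115.4 / 3600 = 12.0529 hrs


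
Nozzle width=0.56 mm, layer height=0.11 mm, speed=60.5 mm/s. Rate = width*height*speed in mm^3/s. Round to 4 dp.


Rate = 0.56 * 0.11 * 60.5 = 3.7268 mm^3/s


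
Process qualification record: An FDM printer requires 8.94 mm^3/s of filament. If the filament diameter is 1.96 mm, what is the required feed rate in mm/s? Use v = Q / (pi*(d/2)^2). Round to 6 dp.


A = pi*(1.96/2)^2 = 3.017186
v = 8.94 / 3.017186 = 2.963026 mm/s


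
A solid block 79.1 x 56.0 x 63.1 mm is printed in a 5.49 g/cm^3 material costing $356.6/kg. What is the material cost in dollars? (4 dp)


V = 79.1 * 56.0 * 63.1 = 279507.76 mm^3 = 279.50776 cm^3
Mass = 279.50776 * 5.49 / 1000 = 1.5344976 kg
Cost = 1.5344976 * 356.6 = 547.2018 $


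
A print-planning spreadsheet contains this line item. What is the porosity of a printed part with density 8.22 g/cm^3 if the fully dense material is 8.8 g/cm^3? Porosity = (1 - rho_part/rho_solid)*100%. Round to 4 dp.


Porosity = (1-8.22/8.8)*100 = 6.5909 %


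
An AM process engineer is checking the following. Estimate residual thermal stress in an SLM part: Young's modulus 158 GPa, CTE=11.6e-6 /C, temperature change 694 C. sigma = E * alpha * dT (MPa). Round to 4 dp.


sigma = 158*1000 * 11.6e-6 * 694 = 1271.9632 MPa


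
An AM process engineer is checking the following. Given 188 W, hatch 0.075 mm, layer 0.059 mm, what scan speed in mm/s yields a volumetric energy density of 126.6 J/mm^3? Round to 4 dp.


v = 188 / (126.6*0.075*0.059) = 335.5914 mm/s


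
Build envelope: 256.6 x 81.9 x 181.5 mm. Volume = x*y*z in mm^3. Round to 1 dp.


V = 256.6 * 81.9 * 181.5 = 3814320.5 mm^3


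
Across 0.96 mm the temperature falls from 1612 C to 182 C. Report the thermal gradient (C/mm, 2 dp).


G = (1612-182)/0.96 = 1489.58 C/mm


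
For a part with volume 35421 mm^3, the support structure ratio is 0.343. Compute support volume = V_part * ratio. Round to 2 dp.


V_support = 35421 * 0.343 = 12149.4 mm^3


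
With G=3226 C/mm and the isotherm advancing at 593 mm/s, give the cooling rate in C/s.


CR = 3226 * 593 = 1913018 C/s


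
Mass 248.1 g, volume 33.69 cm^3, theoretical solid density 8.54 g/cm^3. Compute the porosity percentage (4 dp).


rho_part = 248.1 / 33.69 = 7.36420303 g/cm^3
Porosity = (1 - 7.36420303/8.54)*100 = 13.7681 %


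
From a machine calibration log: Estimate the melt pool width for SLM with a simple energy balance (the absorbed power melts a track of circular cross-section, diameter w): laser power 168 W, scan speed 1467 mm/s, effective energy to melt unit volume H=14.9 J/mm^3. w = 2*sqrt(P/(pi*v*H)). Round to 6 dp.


w = 2*sqrt(168/(pi*1467*14.9)) = 0.098924 mm


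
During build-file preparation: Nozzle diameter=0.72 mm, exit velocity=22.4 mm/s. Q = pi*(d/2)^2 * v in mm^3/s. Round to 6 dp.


A = pi*(0.72/2)^2 = 0.40715041 mm^2
Q = 0.40715041 * 22.4 = 9.120169 mm^3/s


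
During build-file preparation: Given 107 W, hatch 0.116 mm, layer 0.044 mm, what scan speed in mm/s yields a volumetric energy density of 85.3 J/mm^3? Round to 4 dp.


v = 107 / (85.3*0.116*0.044) = 245.7673 mm/s


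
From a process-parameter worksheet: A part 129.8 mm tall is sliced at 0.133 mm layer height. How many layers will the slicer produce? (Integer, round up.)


Layers = ceil(129.8/0.133) = 976


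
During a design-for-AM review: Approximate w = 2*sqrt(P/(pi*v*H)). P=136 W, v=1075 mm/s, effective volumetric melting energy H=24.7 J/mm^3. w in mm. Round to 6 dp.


w = 2*sqrt(136/(pi*1075*24.7)) = 0.080755 mm


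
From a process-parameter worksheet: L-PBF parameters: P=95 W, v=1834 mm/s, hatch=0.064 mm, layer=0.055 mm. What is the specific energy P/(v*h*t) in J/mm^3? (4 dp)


Build rate = 1834 * 0.064 * 0.055 = 6.45568 mm^3/s
SE = 95 / 6.45568 = 14.7157 J/mm^3


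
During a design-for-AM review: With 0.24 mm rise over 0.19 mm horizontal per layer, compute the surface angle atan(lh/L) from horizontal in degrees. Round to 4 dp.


angle = atan(0.24/0.19) = 51.6325 degrees


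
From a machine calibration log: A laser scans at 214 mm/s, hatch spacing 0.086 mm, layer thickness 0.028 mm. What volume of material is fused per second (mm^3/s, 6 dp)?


Rate = 214 * 0.086 * 0.028 = 0.515312 mm^3/s


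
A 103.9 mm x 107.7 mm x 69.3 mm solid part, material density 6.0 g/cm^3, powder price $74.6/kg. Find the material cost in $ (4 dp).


V = 103.9 * 107.7 * 69.3 = 775469.079 mm^3 = 775.469079 cm^3
Mass = 775.469079 * 6.0 / 1000 = 4.65281447 kg
Cost = 4.65281447 * 74.6 = 347.1 $


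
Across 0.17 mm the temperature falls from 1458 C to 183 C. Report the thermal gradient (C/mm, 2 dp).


G = (1458-183)/0.17 = 7500.0 C/mm


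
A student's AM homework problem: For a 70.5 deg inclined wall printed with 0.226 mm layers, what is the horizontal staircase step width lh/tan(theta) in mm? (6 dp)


step = 0.226 / tan(70.5) = 0.080031 mm


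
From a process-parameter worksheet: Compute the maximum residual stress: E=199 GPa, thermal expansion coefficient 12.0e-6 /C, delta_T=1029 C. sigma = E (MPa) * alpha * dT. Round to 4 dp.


sigma = 199*1000 * 12.0e-6 * 1029 = 2457.252 MPa


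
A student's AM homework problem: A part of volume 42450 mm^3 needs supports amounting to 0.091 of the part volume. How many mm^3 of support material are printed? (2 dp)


V_support = 42450 * 0.091 = 3862.95 mm^3


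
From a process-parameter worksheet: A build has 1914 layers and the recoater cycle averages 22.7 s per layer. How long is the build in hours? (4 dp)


t = 1914 * 22.7 / 3600 = 12.0688 hrs


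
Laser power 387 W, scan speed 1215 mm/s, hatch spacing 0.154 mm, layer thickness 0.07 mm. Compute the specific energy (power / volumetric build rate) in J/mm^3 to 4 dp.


Build rate = 1215 * 0.154 * 0.07 = 13.0977 mm^3/s
SE = 387 / 13.0977 = 29.5472 J/mm^3


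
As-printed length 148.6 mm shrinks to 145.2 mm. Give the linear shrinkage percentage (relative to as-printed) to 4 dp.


Shrinkage = ((148.6-145.2)/148.6)*100 = 2.288 %


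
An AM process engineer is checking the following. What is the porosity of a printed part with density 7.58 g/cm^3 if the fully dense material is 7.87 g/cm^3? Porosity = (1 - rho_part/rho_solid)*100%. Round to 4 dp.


Porosity = (1-7.58/7.87)*100 = 3.6849 %


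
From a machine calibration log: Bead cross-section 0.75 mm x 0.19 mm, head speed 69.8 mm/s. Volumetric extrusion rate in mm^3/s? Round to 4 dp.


Rate = 0.75 * 0.19 * 69.8 = 9.9465 mm^3/s


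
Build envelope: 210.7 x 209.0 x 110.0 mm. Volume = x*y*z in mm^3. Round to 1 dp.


V = 210.7 * 209.0 * 110.0 = 4843993.0 mm^3


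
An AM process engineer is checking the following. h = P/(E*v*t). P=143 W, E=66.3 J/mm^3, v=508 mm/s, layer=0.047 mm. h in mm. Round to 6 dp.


h = 143 / (66.3*508*0.047) = 0.090336 mm


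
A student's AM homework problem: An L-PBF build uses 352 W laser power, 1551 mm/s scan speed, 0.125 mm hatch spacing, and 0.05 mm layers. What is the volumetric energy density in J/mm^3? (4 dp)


E = 352 / (1551*0.125*0.05) = 36.3121 J/mm^3


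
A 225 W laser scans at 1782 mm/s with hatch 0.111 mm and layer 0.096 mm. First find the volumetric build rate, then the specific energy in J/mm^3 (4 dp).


Build rate = 1782 * 0.111 * 0.096 = 18.988992 mm^3/s
SE = 225 / 18.988992 = 11.849 J/mm^3


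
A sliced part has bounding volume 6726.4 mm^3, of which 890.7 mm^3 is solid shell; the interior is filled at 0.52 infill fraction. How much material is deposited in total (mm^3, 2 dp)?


V_infill = (6726.4 - 890.7) * 0.52 = 3034.56
V_total = 890.7 + 3034.56 = 3925.26 mm^3


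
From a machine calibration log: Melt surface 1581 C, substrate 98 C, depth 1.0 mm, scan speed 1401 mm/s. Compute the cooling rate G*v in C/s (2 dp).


G = (1581-98)/1.0 = 1483.0 C/mm
CR = 1483.0 * 1401 = 2077683.0 C/s


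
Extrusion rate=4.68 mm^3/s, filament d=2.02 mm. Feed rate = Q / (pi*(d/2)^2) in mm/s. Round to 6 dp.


A = pi*(2.02/2)^2 = 3.204739
v = 4.68 / 3.204739 = 1.460337 mm/s


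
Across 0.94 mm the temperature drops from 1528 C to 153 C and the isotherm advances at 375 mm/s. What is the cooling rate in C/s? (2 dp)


G = (1528-153)/0.94 = 1462.76595745 C/mm
CR = 1462.76595745 * 375 = 548537.23 C/s


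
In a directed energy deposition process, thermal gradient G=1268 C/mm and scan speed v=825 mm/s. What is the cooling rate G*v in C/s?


CR = 1268 * 825 = 1046100 C/s


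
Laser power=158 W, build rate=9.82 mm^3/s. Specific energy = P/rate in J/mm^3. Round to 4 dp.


SE = 158 / 9.82 = 16.0896 J/mm^3


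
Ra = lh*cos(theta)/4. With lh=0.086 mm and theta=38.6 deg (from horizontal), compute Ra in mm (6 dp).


Ra = 0.086 * cos(38.6) / 4 = 0.016803 mm


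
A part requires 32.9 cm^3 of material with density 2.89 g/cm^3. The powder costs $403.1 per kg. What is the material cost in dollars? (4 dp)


Mass = 32.9*2.89/1000 = 0.095081 kg
Cost = 0.095081 * 403.1 = 38.3272 $


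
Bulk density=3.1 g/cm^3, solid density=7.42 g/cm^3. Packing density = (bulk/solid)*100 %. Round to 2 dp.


Packing = (3.1/7.42)*100 = 41.78 %


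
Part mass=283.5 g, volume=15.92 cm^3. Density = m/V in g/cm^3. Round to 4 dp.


rho = 283.5 / 15.92 = 17.8078 g/cm^3


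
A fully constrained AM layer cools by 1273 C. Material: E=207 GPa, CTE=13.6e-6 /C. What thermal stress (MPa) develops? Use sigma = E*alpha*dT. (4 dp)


sigma = 207*1000 * 13.6e-6 * 1273 = 3583.7496 MPa


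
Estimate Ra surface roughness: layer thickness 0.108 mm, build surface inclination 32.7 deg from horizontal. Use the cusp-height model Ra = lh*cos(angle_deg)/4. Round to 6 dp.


Ra = 0.108 * cos(32.7) / 4 = 0.022721 mm


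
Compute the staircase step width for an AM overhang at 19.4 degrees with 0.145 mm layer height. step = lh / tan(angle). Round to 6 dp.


step = 0.145 / tan(19.4) = 0.41175 mm


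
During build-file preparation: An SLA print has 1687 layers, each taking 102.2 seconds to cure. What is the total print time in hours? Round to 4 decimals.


t = 1687 * 102.2 / 3600 = 47.8921 hrs


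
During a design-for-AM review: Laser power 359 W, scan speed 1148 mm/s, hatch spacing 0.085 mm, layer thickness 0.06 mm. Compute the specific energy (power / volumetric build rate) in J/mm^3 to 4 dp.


Build rate = 1148 * 0.085 * 0.06 = 5.8548 mm^3/s
SE = 359 / 5.8548 = 61.3172 J/mm^3


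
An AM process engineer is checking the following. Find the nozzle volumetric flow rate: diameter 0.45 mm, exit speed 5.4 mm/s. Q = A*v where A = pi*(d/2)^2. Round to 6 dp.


A = pi*(0.45/2)^2 = 0.15904313 mm^2
Q = 0.15904313 * 5.4 = 0.858833 mm^3/s


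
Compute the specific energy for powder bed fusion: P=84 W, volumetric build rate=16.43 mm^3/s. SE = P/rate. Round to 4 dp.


SE = 84 / 16.43 = 5.1126 J/mm^3


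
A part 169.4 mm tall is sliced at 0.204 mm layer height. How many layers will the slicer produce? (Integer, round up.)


Layers = ceil(169.4/0.204) = 831


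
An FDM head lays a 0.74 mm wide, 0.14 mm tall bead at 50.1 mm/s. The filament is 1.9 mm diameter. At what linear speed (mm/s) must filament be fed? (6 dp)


Q = 0.74 * 0.14 * 50.1 = 5.19036 mm^3/s
A_fil = pi*(1.9/2)^2 = 2.83528737 mm^2
v_feed = 5.19036 / 2.83528737 = 1.830629 mm/s


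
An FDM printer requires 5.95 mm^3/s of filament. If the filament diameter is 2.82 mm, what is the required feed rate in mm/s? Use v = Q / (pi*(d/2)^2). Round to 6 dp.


A = pi*(2.82/2)^2 = 6.2458
v = 5.95 / 6.2458 = 0.95264 mm/s


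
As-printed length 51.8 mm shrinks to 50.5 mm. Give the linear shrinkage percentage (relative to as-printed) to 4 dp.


Shrinkage = ((51.8-50.5)/51.8)*100 = 2.5097 %


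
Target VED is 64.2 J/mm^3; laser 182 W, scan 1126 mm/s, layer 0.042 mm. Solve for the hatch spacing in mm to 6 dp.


h = 182 / (64.2*1126*0.042) = 0.059944 mm


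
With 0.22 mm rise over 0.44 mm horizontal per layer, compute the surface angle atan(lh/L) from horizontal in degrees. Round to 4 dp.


angle = atan(0.22/0.44) = 26.5651 degrees


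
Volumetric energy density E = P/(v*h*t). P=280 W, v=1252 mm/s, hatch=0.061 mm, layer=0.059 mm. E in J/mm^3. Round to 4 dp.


E = 280 / (1252*0.061*0.059) = 62.1401 J/mm^3


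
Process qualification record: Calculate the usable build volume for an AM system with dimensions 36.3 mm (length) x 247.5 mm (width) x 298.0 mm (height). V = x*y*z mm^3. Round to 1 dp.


V = 36.3 * 247.5 * 298.0 = 2677306.5 mm^3


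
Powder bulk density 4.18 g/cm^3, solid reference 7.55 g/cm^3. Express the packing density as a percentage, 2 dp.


Packing = (4.18/7.55)*100 = 55.36 %


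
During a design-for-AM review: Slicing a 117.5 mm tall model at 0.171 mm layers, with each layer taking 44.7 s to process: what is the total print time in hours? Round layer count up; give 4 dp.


Layers = ceil(117.5/0.171) = 688
t = 688 * 44.7 / 3600 = 8.5427 hrs


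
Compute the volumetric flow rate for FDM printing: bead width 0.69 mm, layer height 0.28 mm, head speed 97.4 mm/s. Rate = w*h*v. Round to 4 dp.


Rate = 0.69 * 0.28 * 97.4 = 18.8177 mm^3/s


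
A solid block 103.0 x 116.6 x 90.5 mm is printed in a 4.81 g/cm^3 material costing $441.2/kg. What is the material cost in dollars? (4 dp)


V = 103.0 * 116.6 * 90.5 = 1086886.9 mm^3 = 1086.8869 cm^3
Mass = 1086.8869 * 4.81 / 1000 = 5.22792599 kg
Cost = 5.22792599 * 441.2 = 2306.5609 $


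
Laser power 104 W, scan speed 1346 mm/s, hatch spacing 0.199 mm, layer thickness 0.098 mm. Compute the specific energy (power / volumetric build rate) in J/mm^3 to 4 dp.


Build rate = 1346 * 0.199 * 0.098 = 26.249692 mm^3/s
SE = 104 / 26.249692 = 3.962 J/mm^3


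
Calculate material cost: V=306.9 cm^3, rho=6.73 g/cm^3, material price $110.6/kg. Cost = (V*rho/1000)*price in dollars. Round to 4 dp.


Mass = 306.9*6.73/1000 = 2.065437 kg
Cost = 2.065437 * 110.6 = 228.4373 $


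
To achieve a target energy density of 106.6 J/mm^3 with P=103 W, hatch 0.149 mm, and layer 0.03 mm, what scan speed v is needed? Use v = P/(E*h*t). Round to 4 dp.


v = 103 / (106.6*0.149*0.03) = 216.1586 mm/s


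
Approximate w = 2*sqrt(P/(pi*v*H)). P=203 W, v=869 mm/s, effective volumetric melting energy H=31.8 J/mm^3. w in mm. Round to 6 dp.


w = 2*sqrt(203/(pi*869*31.8)) = 0.096712 mm


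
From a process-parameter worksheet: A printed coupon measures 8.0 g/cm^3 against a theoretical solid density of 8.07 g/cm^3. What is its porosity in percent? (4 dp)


Porosity = (1-8.0/8.07)*100 = 0.8674 %


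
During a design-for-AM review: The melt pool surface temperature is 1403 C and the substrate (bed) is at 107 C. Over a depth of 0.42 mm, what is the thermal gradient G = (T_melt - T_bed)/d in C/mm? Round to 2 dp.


G = (1403-107)/0.42 = 3085.71 C/mm


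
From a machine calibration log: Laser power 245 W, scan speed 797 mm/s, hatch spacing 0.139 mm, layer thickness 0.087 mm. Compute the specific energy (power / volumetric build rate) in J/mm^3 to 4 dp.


Build rate = 797 * 0.139 * 0.087 = 9.638121 mm^3/s
SE = 245 / 9.638121 = 25.4199 J/mm^3


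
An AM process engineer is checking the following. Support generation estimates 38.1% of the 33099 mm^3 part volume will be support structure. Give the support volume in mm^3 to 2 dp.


V_support = 33099 * 0.381 = 12610.72 mm^3


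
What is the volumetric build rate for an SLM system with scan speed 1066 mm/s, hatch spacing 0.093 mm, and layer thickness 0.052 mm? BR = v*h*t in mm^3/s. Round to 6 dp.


Rate = 1066 * 0.093 * 0.052 = 5.155176 mm^3/s


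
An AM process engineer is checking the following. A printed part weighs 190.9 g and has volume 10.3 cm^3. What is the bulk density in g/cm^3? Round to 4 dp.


rho = 190.9 / 10.3 = 18.534 g/cm^3


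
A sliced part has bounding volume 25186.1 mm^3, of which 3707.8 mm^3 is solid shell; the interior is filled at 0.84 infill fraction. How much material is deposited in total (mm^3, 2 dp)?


V_infill = (25186.1 - 3707.8) * 0.84 = 18041.77
V_total = 3707.8 + 18041.77 = 21749.57 mm^3


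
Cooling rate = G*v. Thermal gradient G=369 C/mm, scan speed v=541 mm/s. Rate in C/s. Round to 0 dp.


CR = 369 * 541 = 199629 C/s


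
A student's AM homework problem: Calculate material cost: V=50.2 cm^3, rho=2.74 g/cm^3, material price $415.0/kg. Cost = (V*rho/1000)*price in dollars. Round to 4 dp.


Mass = 50.2*2.74/1000 = 0.137548 kg
Cost = 0.137548 * 415.0 = 57.0824 $


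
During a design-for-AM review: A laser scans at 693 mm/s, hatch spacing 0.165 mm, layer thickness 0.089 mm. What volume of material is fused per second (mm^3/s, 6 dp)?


Rate = 693 * 0.165 * 0.089 = 10.176705 mm^3/s


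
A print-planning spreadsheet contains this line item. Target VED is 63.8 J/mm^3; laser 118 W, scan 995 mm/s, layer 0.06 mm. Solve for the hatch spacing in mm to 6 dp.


h = 118 / (63.8*995*0.06) = 0.03098 mm


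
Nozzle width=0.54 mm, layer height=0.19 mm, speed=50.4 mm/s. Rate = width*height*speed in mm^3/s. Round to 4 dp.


Rate = 0.54 * 0.19 * 50.4 = 5.171 mm^3/s


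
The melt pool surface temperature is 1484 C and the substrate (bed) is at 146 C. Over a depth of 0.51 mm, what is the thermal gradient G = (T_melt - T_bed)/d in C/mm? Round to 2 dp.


G = (1484-146)/0.51 = 2623.53 C/mm


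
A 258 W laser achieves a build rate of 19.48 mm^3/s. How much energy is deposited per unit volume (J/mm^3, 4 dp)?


SE = 258 / 19.48 = 13.2444 J/mm^3


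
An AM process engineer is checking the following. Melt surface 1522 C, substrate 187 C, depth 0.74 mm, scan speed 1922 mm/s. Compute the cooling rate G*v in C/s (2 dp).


G = (1522-187)/0.74 = 1804.05405405 C/mm
CR = 1804.05405405 * 1922 = 3467391.89 C/s


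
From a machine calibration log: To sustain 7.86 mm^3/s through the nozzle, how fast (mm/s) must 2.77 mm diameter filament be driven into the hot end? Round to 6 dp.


A = pi*(2.77/2)^2 = 6.026282
v = 7.86 / 6.026282 = 1.304287 mm/s


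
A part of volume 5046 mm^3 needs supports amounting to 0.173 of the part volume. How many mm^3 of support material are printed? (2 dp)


V_support = 5046 * 0.173 = 872.96 mm^3


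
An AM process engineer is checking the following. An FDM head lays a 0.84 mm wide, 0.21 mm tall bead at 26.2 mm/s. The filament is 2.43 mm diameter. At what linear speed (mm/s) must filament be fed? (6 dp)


Q = 0.84 * 0.21 * 26.2 = 4.62168 mm^3/s
A_fil = pi*(2.43/2)^2 = 4.63769762 mm^2
v_feed = 4.62168 / 4.63769762 = 0.996546 mm/s


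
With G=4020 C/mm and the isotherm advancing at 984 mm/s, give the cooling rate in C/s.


CR = 4020 * 984 = 3955680 C/s


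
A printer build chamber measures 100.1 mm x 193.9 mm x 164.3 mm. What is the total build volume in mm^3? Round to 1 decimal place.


V = 100.1 * 193.9 * 164.3 = 3188962.8 mm^3


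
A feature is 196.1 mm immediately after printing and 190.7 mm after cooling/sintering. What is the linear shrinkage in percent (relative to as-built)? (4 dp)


Shrinkage = ((196.1-190.7)/196.1)*100 = 2.7537 %


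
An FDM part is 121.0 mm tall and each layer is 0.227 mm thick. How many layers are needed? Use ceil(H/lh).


Layers = ceil(121.0/0.227) = 534


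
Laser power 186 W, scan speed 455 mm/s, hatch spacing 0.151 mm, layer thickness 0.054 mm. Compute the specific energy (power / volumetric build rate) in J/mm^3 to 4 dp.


Build rate = 455 * 0.151 * 0.054 = 3.71007 mm^3/s
SE = 186 / 3.71007 = 50.1338 J/mm^3


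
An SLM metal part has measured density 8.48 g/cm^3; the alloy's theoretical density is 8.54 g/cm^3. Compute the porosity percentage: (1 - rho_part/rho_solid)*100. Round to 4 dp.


Porosity = (1-8.48/8.54)*100 = 0.7026 %


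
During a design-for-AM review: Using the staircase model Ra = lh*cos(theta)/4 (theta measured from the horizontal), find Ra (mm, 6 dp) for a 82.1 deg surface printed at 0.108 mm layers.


Ra = 0.108 * cos(82.1) / 4 = 0.003711 mm


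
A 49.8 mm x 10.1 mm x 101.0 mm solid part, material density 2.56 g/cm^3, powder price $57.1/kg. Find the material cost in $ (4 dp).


V = 49.8 * 10.1 * 101.0 = 50800.98 mm^3 = 50.80098 cm^3
Mass = 50.80098 * 2.56 / 1000 = 0.13005051 kg
Cost = 0.13005051 * 57.1 = 7.4259 $


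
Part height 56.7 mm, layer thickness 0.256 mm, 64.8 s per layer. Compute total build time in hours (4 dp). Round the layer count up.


Layers = ceil(56.7/0.256) = 222
t = 222 * 64.8 / 3600 = 3.996 hrs


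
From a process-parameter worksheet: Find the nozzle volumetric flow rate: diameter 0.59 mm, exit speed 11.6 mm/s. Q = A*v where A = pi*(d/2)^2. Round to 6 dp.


A = pi*(0.59/2)^2 = 0.2733971 mm^2
Q = 0.2733971 * 11.6 = 3.171406 mm^3/s


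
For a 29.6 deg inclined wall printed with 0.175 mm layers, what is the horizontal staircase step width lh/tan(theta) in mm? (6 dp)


step = 0.175 / tan(29.6) = 0.308056 mm


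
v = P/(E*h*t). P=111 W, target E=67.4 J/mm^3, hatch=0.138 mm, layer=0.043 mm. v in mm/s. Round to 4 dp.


v = 111 / (67.4*0.138*0.043) = 277.5336 mm/s


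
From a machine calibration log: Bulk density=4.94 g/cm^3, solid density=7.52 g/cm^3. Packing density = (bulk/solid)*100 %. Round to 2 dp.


Packing = (4.94/7.52)*100 = 65.69 %


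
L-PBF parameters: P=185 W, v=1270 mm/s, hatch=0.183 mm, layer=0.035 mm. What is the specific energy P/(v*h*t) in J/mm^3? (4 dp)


Build rate = 1270 * 0.183 * 0.035 = 8.13435 mm^3/s
SE = 185 / 8.13435 = 22.7431 J/mm^3


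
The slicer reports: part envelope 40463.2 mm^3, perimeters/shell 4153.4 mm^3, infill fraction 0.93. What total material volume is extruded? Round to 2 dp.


V_infill = (40463.2 - 4153.4) * 0.93 = 33768.11
V_total = 4153.4 + 33768.11 = 37921.51 mm^3


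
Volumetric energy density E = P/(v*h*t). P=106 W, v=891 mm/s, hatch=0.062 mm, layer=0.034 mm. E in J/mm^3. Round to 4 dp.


E = 106 / (891*0.062*0.034) = 56.4362 J/mm^3


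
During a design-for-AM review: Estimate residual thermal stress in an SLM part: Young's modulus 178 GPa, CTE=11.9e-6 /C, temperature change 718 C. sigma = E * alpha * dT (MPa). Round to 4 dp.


sigma = 178*1000 * 11.9e-6 * 718 = 1520.8676 MPa


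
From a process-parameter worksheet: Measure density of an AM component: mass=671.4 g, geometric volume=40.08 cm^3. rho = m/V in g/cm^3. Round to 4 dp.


rho = 671.4 / 40.08 = 16.7515 g/cm^3


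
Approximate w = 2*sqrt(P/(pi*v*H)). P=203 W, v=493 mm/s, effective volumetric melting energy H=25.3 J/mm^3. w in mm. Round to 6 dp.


w = 2*sqrt(203/(pi*493*25.3)) = 0.143953 mm


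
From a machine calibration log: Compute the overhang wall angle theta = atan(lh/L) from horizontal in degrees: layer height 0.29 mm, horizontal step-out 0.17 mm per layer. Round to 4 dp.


angle = atan(0.29/0.17) = 59.6209 degrees


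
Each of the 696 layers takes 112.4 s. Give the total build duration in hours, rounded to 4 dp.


t = 696 * 112.4 / 3600 = 21.7307 hrs


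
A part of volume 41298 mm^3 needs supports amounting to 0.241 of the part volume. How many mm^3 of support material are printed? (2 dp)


V_support = 41298 * 0.241 = 9952.82 mm^3


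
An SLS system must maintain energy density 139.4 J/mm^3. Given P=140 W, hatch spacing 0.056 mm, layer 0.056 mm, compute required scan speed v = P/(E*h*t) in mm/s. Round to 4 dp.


v = 140 / (139.4*0.056*0.056) = 320.2501 mm/s


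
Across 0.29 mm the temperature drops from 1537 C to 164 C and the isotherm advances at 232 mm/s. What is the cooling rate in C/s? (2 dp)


G = (1537-164)/0.29 = 4734.48275862 C/mm
CR = 4734.48275862 * 232 = 1098400.0 C/s


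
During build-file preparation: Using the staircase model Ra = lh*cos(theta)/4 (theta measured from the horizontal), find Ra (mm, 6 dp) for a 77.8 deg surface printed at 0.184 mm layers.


Ra = 0.184 * cos(77.8) / 4 = 0.009721 mm


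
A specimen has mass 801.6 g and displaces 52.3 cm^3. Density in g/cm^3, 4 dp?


rho = 801.6 / 52.3 = 15.327 g/cm^3


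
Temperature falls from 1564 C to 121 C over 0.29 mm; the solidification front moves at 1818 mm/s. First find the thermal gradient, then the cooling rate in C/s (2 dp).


G = (1564-121)/0.29 = 4975.86206897 C/mm
CR = 4975.86206897 * 1818 = 9046117.24 C/s


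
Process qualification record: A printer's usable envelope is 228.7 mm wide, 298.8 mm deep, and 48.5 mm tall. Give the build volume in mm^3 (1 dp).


V = 228.7 * 298.8 * 48.5 = 3314274.7 mm^3


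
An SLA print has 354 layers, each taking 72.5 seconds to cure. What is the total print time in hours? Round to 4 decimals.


t = 354 * 72.5 / 3600 = 7.1292 hrs


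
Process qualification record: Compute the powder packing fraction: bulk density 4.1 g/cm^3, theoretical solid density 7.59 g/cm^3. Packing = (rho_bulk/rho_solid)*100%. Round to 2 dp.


Packing = (4.1/7.59)*100 = 54.02 %


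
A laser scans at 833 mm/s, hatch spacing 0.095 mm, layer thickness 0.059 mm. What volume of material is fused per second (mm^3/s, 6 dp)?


Rate = 833 * 0.095 * 0.059 = 4.668965 mm^3/s


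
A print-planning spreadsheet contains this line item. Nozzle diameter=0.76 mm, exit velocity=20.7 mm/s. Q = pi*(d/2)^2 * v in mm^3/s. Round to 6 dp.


A = pi*(0.76/2)^2 = 0.45364598 mm^2
Q = 0.45364598 * 20.7 = 9.390472 mm^3/s


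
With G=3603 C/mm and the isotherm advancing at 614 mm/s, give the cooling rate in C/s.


CR = 3603 * 614 = 2212242 C/s


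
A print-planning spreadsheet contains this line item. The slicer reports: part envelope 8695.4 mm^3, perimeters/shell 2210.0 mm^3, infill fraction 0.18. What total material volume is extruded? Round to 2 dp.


V_infill = (8695.4 - 2210.0) * 0.18 = 1167.37
V_total = 2210.0 + 1167.37 = 3377.37 mm^3


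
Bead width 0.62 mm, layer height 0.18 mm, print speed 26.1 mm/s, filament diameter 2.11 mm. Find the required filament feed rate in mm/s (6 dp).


Q = 0.62 * 0.18 * 26.1 = 2.91276 mm^3/s
A_fil = pi*(2.11/2)^2 = 3.49667116 mm^2
v_feed = 2.91276 / 3.49667116 = 0.833009 mm/s


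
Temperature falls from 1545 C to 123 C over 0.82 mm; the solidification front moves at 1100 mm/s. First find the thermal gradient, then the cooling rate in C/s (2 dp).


G = (1545-123)/0.82 = 1734.14634146 C/mm
CR = 1734.14634146 * 1100 = 1907560.98 C/s


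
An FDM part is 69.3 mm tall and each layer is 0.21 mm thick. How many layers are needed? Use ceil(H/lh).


Layers = ceil(69.3/0.21) = 330


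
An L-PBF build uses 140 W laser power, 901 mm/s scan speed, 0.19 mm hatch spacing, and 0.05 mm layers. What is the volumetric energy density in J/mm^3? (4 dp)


E = 140 / (901*0.19*0.05) = 16.3561 J/mm^3


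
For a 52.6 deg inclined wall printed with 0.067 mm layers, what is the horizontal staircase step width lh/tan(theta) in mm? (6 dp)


step = 0.067 / tan(52.6) = 0.051225 mm


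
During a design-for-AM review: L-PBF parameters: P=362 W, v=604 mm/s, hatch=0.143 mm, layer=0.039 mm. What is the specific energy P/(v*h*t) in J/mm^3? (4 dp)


Build rate = 604 * 0.143 * 0.039 = 3.368508 mm^3/s
SE = 362 / 3.368508 = 107.466 J/mm^3


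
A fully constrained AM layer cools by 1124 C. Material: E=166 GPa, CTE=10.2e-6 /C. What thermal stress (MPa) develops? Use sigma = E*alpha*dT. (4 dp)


sigma = 166*1000 * 10.2e-6 * 1124 = 1903.1568 MPa


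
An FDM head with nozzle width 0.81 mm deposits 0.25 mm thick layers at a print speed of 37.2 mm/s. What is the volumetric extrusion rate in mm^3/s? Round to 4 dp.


Rate = 0.81 * 0.25 * 37.2 = 7.533 mm^3/s


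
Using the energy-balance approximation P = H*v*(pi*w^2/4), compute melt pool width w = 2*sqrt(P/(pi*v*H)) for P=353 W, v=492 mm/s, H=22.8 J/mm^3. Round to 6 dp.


w = 2*sqrt(353/(pi*492*22.8)) = 0.200167 mm


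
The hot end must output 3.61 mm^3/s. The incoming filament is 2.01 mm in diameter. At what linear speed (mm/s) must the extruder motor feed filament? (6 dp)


A = pi*(2.01/2)^2 = 3.173087
v = 3.61 / 3.173087 = 1.137693 mm/s


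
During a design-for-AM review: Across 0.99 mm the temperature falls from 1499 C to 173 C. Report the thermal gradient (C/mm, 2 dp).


G = (1499-173)/0.99 = 1339.39 C/mm


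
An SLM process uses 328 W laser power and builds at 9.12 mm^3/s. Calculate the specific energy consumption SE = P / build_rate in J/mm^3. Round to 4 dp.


SE = 328 / 9.12 = 35.9649 J/mm^3


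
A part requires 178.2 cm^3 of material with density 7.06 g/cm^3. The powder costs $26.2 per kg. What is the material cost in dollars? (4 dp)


Mass = 178.2*7.06/1000 = 1.258092 kg
Cost = 1.258092 * 26.2 = 32.962 $


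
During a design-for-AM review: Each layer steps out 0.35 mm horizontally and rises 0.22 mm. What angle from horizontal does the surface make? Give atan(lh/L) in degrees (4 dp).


angle = atan(0.22/0.35) = 32.1523 degrees


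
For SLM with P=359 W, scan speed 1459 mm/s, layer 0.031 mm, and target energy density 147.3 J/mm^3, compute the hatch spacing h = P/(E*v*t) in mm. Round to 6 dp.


h = 359 / (147.3*1459*0.031) = 0.053886 mm


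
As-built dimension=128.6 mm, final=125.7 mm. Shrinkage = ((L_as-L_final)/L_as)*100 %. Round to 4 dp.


Shrinkage = ((128.6-125.7)/128.6)*100 = 2.2551 %


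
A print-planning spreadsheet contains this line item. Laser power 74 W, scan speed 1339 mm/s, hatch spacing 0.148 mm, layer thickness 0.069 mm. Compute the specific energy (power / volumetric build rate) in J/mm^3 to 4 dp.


Build rate = 1339 * 0.148 * 0.069 = 13.673868 mm^3/s
SE = 74 / 13.673868 = 5.4118 J/mm^3


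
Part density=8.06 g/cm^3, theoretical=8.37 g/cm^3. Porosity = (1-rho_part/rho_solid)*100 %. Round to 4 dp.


Porosity = (1-8.06/8.37)*100 = 3.7037 %


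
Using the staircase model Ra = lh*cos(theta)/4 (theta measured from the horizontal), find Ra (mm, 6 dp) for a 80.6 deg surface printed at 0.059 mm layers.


Ra = 0.059 * cos(80.6) / 4 = 0.002409 mm


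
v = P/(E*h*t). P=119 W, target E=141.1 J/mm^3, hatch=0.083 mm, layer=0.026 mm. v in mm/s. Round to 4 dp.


v = 119 / (141.1*0.083*0.026) = 390.8126 mm/s


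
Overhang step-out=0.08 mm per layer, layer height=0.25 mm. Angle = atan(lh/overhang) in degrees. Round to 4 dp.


angle = atan(0.25/0.08) = 72.2553 degrees


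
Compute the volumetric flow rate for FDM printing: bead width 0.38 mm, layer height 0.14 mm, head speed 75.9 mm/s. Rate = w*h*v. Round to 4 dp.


Rate = 0.38 * 0.14 * 75.9 = 4.0379 mm^3/s


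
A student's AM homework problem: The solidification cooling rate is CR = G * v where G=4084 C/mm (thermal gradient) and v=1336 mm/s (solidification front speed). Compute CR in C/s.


CR = 4084 * 1336 = 5456224 C/s


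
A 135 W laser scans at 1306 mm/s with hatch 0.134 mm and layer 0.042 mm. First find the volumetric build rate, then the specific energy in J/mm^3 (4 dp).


Build rate = 1306 * 0.134 * 0.042 = 7.350168 mm^3/s
SE = 135 / 7.350168 = 18.3669 J/mm^3
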